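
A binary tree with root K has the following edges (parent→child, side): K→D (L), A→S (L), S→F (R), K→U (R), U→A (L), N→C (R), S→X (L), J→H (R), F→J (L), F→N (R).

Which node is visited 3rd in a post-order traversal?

Post-order visits the left subtree, then the right subtree, then the node.
At K: go left to D.
  D is a leaf — visit D.
At K: go right to U.
  At U: go left to A.
    At A: go left to S.
      At S: go left to X.
        X is a leaf — visit X.
      At S: go right to F.
        At F: go left to J.
          At J: no left child.
          At J: go right to H.
            H is a leaf — visit H.
          Visit J.
        At F: go right to N.
          At N: no left child.
          At N: go right to C.
            C is a leaf — visit C.
          Visit N.
        Visit F.
      Visit S.
    At A: no right child.
    Visit A.
  At U: no right child.
  Visit U.
Visit K.
Full post-order sequence: D, X, H, J, C, N, F, S, A, U, K.

H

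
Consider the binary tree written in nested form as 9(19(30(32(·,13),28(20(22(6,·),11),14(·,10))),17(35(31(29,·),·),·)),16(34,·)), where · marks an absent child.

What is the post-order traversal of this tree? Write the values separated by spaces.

13 32 6 22 11 20 10 14 28 30 29 31 35 17 19 34 16 9

Post-order visits the left subtree, then the right subtree, then the node.
At 9: go left to 19.
  At 19: go left to 30.
    At 30: go left to 32.
      At 32: no left child.
      At 32: go right to 13.
        13 is a leaf — visit 13.
      Visit 32.
    At 30: go right to 28.
      At 28: go left to 20.
        At 20: go left to 22.
          At 22: go left to 6.
            6 is a leaf — visit 6.
          At 22: no right child.
          Visit 22.
        At 20: go right to 11.
          11 is a leaf — visit 11.
        Visit 20.
      At 28: go right to 14.
        At 14: no left child.
        At 14: go right to 10.
          10 is a leaf — visit 10.
        Visit 14.
      Visit 28.
    Visit 30.
  At 19: go right to 17.
    At 17: go left to 35.
      At 35: go left to 31.
        At 31: go left to 29.
          29 is a leaf — visit 29.
        At 31: no right child.
        Visit 31.
      At 35: no right child.
      Visit 35.
    At 17: no right child.
    Visit 17.
  Visit 19.
At 9: go right to 16.
  At 16: go left to 34.
    34 is a leaf — visit 34.
  At 16: no right child.
  Visit 16.
Visit 9.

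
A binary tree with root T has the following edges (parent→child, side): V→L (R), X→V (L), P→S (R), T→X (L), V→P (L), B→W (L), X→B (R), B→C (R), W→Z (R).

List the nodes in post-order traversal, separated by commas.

S, P, L, V, Z, W, C, B, X, T

Post-order visits the left subtree, then the right subtree, then the node.
At T: go left to X.
  At X: go left to V.
    At V: go left to P.
      At P: no left child.
      At P: go right to S.
        S is a leaf — visit S.
      Visit P.
    At V: go right to L.
      L is a leaf — visit L.
    Visit V.
  At X: go right to B.
    At B: go left to W.
      At W: no left child.
      At W: go right to Z.
        Z is a leaf — visit Z.
      Visit W.
    At B: go right to C.
      C is a leaf — visit C.
    Visit B.
  Visit X.
At T: no right child.
Visit T.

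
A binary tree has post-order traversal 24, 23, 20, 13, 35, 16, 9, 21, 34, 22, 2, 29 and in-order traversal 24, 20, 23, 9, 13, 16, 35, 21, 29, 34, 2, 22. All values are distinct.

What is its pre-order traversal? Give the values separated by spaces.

29 21 9 20 24 23 16 13 35 2 34 22

The last element of post-order is the root; it splits in-order into left and right subtrees.
Root 29: left subtree has 8 nodes {24, 20, 23, 9, 13, 16, 35, 21}, right has 3 {34, 2, 22}.
  Root 21: left subtree has 7 nodes {24, 20, 23, 9, 13, 16, 35}, right has 0 { }.
    Root 9: left subtree has 3 nodes {24, 20, 23}, right has 3 {13, 16, 35}.
      Root 20: left subtree has 1 node {24}, right has 1 {23}.
      Root 16: left subtree has 1 node {13}, right has 1 {35}.
  Root 2: left subtree has 1 node {34}, right has 1 {22}.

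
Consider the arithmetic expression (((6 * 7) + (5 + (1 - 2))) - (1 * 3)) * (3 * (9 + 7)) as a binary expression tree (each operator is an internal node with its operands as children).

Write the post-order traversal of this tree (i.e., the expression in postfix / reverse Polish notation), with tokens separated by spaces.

Post-order on an expression tree gives postfix notation: for each operator, emit left operand, right operand, then the operator.

6 7 * 5 1 2 - + + 1 3 * - 3 9 7 + * *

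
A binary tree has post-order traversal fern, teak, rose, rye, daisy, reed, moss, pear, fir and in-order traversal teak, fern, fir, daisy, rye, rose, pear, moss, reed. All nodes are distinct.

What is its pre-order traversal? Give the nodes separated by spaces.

fir teak fern pear daisy rye rose moss reed

The last element of post-order is the root; it splits in-order into left and right subtrees.
Root fir: left subtree has 2 nodes {teak, fern}, right has 6 {daisy, rye, rose, pear, moss, reed}.
  Root teak: left subtree has 0 nodes { }, right has 1 {fern}.
  Root pear: left subtree has 3 nodes {daisy, rye, rose}, right has 2 {moss, reed}.
    Root daisy: left subtree has 0 nodes { }, right has 2 {rye, rose}.
      Root rye: left subtree has 0 nodes { }, right has 1 {rose}.
    Root moss: left subtree has 0 nodes { }, right has 1 {reed}.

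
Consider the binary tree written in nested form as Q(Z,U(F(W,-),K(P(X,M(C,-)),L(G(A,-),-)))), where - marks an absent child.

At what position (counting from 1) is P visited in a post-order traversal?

Post-order visits the left subtree, then the right subtree, then the node.
At Q: go left to Z.
  Z is a leaf — visit Z.
At Q: go right to U.
  At U: go left to F.
    At F: go left to W.
      W is a leaf — visit W.
    At F: no right child.
    Visit F.
  At U: go right to K.
    At K: go left to P.
      At P: go left to X.
        X is a leaf — visit X.
      At P: go right to M.
        At M: go left to C.
          C is a leaf — visit C.
        At M: no right child.
        Visit M.
      Visit P.
    At K: go right to L.
      At L: go left to G.
        At G: go left to A.
          A is a leaf — visit A.
        At G: no right child.
        Visit G.
      At L: no right child.
      Visit L.
    Visit K.
  Visit U.
Visit Q.
Full post-order sequence: Z, W, F, X, C, M, P, A, G, L, K, U, Q.

7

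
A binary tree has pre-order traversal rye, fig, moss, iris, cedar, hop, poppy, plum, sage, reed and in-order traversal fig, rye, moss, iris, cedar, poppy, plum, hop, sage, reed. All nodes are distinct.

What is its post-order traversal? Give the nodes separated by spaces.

The first element of pre-order is the root; it splits in-order into left and right subtrees.
Root rye: left subtree has 1 node {fig}, right has 8 {moss, iris, cedar, poppy, plum, hop, sage, reed}.
  Root moss: left subtree has 0 nodes { }, right has 7 {iris, cedar, poppy, plum, hop, sage, reed}.
    Root iris: left subtree has 0 nodes { }, right has 6 {cedar, poppy, plum, hop, sage, reed}.
      Root cedar: left subtree has 0 nodes { }, right has 5 {poppy, plum, hop, sage, reed}.
        Root hop: left subtree has 2 nodes {poppy, plum}, right has 2 {sage, reed}.
          Root poppy: left subtree has 0 nodes { }, right has 1 {plum}.
          Root sage: left subtree has 0 nodes { }, right has 1 {reed}.

fig plum poppy reed sage hop cedar iris moss rye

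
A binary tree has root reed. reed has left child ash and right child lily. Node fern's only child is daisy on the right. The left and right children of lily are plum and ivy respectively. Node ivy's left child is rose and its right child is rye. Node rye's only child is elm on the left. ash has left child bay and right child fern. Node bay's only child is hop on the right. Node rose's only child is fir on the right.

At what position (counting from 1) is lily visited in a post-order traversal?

Post-order visits the left subtree, then the right subtree, then the node.
At reed: go left to ash.
  At ash: go left to bay.
    At bay: no left child.
    At bay: go right to hop.
      hop is a leaf — visit hop.
    Visit bay.
  At ash: go right to fern.
    At fern: no left child.
    At fern: go right to daisy.
      daisy is a leaf — visit daisy.
    Visit fern.
  Visit ash.
At reed: go right to lily.
  At lily: go left to plum.
    plum is a leaf — visit plum.
  At lily: go right to ivy.
    At ivy: go left to rose.
      At rose: no left child.
      At rose: go right to fir.
        fir is a leaf — visit fir.
      Visit rose.
    At ivy: go right to rye.
      At rye: go left to elm.
        elm is a leaf — visit elm.
      At rye: no right child.
      Visit rye.
    Visit ivy.
  Visit lily.
Visit reed.
Full post-order sequence: hop, bay, daisy, fern, ash, plum, fir, rose, elm, rye, ivy, lily, reed.

12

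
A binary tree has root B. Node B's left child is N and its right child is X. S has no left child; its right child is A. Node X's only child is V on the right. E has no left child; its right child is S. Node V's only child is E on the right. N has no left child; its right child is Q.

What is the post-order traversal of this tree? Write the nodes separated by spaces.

Post-order visits the left subtree, then the right subtree, then the node.
At B: go left to N.
  At N: no left child.
  At N: go right to Q.
    Q is a leaf — visit Q.
  Visit N.
At B: go right to X.
  At X: no left child.
  At X: go right to V.
    At V: no left child.
    At V: go right to E.
      At E: no left child.
      At E: go right to S.
        At S: no left child.
        At S: go right to A.
          A is a leaf — visit A.
        Visit S.
      Visit E.
    Visit V.
  Visit X.
Visit B.

Q N A S E V X B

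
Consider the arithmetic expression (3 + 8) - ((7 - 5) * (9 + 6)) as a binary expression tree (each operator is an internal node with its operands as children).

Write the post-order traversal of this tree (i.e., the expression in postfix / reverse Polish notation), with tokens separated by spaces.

Post-order on an expression tree gives postfix notation: for each operator, emit left operand, right operand, then the operator.

3 8 + 7 5 - 9 6 + * -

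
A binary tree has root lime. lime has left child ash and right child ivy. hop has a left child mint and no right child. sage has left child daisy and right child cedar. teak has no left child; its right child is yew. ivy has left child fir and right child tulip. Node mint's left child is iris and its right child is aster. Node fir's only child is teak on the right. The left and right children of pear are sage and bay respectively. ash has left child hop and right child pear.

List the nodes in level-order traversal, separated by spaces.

lime ash ivy hop pear fir tulip mint sage bay teak iris aster daisy cedar yew

Level-order visits nodes level by level from the root, left to right within each level.
Level 0: lime
Level 1: ash, ivy
Level 2: hop, pear, fir, tulip
Level 3: mint, sage, bay, teak
Level 4: iris, aster, daisy, cedar, yew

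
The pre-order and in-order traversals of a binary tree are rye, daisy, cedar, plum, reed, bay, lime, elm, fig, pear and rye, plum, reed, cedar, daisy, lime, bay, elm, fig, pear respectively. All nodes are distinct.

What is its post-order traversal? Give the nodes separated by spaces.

reed plum cedar lime pear fig elm bay daisy rye

The first element of pre-order is the root; it splits in-order into left and right subtrees.
Root rye: left subtree has 0 nodes { }, right has 9 {plum, reed, cedar, daisy, lime, bay, elm, fig, pear}.
  Root daisy: left subtree has 3 nodes {plum, reed, cedar}, right has 5 {lime, bay, elm, fig, pear}.
    Root cedar: left subtree has 2 nodes {plum, reed}, right has 0 { }.
      Root plum: left subtree has 0 nodes { }, right has 1 {reed}.
    Root bay: left subtree has 1 node {lime}, right has 3 {elm, fig, pear}.
      Root elm: left subtree has 0 nodes { }, right has 2 {fig, pear}.
        Root fig: left subtree has 0 nodes { }, right has 1 {pear}.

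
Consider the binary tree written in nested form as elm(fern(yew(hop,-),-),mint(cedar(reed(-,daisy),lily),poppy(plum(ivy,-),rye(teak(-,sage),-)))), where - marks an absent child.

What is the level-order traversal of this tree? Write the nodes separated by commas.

Level-order visits nodes level by level from the root, left to right within each level.
Level 0: elm
Level 1: fern, mint
Level 2: yew, cedar, poppy
Level 3: hop, reed, lily, plum, rye
Level 4: daisy, ivy, teak
Level 5: sage

elm, fern, mint, yew, cedar, poppy, hop, reed, lily, plum, rye, daisy, ivy, teak, sage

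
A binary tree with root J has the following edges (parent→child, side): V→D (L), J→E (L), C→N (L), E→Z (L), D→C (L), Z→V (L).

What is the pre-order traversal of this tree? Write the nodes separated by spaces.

J E Z V D C N

Pre-order visits the node, then its left subtree, then its right subtree.
Visit J.
At J: go left to E.
  Visit E.
  At E: go left to Z.
    Visit Z.
    At Z: go left to V.
      Visit V.
      At V: go left to D.
        Visit D.
        At D: go left to C.
          Visit C.
          At C: go left to N.
            N is a leaf — visit N.
          At C: no right child.
        At D: no right child.
      At V: no right child.
    At Z: no right child.
  At E: no right child.
At J: no right child.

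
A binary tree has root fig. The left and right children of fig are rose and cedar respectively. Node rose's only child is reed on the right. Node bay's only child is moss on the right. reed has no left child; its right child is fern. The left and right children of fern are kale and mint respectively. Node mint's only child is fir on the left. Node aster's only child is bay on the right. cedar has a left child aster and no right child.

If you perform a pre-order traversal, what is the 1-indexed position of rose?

Pre-order visits the node, then its left subtree, then its right subtree.
Visit fig.
At fig: go left to rose.
  Visit rose.
  At rose: no left child.
  At rose: go right to reed.
    Visit reed.
    At reed: no left child.
    At reed: go right to fern.
      Visit fern.
      At fern: go left to kale.
        kale is a leaf — visit kale.
      At fern: go right to mint.
        Visit mint.
        At mint: go left to fir.
          fir is a leaf — visit fir.
        At mint: no right child.
At fig: go right to cedar.
  Visit cedar.
  At cedar: go left to aster.
    Visit aster.
    At aster: no left child.
    At aster: go right to bay.
      Visit bay.
      At bay: no left child.
      At bay: go right to moss.
        moss is a leaf — visit moss.
  At cedar: no right child.
Full pre-order sequence: fig, rose, reed, fern, kale, mint, fir, cedar, aster, bay, moss.

2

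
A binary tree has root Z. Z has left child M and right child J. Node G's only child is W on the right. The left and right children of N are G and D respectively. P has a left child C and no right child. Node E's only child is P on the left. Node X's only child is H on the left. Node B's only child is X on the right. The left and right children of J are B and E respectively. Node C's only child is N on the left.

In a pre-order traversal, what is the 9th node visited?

Pre-order visits the node, then its left subtree, then its right subtree.
Visit Z.
At Z: go left to M.
  M is a leaf — visit M.
At Z: go right to J.
  Visit J.
  At J: go left to B.
    Visit B.
    At B: no left child.
    At B: go right to X.
      Visit X.
      At X: go left to H.
        H is a leaf — visit H.
      At X: no right child.
  At J: go right to E.
    Visit E.
    At E: go left to P.
      Visit P.
      At P: go left to C.
        Visit C.
        At C: go left to N.
          Visit N.
          At N: go left to G.
            Visit G.
            At G: no left child.
            At G: go right to W.
              W is a leaf — visit W.
          At N: go right to D.
            D is a leaf — visit D.
        At C: no right child.
      At P: no right child.
    At E: no right child.
Full pre-order sequence: Z, M, J, B, X, H, E, P, C, N, G, W, D.

C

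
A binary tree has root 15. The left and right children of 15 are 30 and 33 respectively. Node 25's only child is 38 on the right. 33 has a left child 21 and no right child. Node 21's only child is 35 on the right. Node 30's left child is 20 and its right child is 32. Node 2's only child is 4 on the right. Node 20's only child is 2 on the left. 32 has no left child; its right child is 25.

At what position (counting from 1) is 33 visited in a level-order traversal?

3

Level-order visits nodes level by level from the root, left to right within each level.
Level 0: 15
Level 1: 30, 33
Level 2: 20, 32, 21
Level 3: 2, 25, 35
Level 4: 4, 38
Full level-order sequence: 15, 30, 33, 20, 32, 21, 2, 25, 35, 4, 38.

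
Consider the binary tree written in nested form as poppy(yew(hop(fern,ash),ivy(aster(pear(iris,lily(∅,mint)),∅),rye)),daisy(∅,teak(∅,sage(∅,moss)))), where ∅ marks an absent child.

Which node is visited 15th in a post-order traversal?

daisy

Post-order visits the left subtree, then the right subtree, then the node.
At poppy: go left to yew.
  At yew: go left to hop.
    At hop: go left to fern.
      fern is a leaf — visit fern.
    At hop: go right to ash.
      ash is a leaf — visit ash.
    Visit hop.
  At yew: go right to ivy.
    At ivy: go left to aster.
      At aster: go left to pear.
        At pear: go left to iris.
          iris is a leaf — visit iris.
        At pear: go right to lily.
          At lily: no left child.
          At lily: go right to mint.
            mint is a leaf — visit mint.
          Visit lily.
        Visit pear.
      At aster: no right child.
      Visit aster.
    At ivy: go right to rye.
      rye is a leaf — visit rye.
    Visit ivy.
  Visit yew.
At poppy: go right to daisy.
  At daisy: no left child.
  At daisy: go right to teak.
    At teak: no left child.
    At teak: go right to sage.
      At sage: no left child.
      At sage: go right to moss.
        moss is a leaf — visit moss.
      Visit sage.
    Visit teak.
  Visit daisy.
Visit poppy.
Full post-order sequence: fern, ash, hop, iris, mint, lily, pear, aster, rye, ivy, yew, moss, sage, teak, daisy, poppy.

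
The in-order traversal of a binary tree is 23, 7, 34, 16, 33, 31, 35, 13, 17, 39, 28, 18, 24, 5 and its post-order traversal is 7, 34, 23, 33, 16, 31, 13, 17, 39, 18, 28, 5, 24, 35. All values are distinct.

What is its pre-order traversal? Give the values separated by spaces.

The last element of post-order is the root; it splits in-order into left and right subtrees.
Root 35: left subtree has 6 nodes {23, 7, 34, 16, 33, 31}, right has 7 {13, 17, 39, 28, 18, 24, 5}.
  Root 31: left subtree has 5 nodes {23, 7, 34, 16, 33}, right has 0 { }.
    Root 16: left subtree has 3 nodes {23, 7, 34}, right has 1 {33}.
      Root 23: left subtree has 0 nodes { }, right has 2 {7, 34}.
        Root 34: left subtree has 1 node {7}, right has 0 { }.
  Root 24: left subtree has 5 nodes {13, 17, 39, 28, 18}, right has 1 {5}.
    Root 28: left subtree has 3 nodes {13, 17, 39}, right has 1 {18}.
      Root 39: left subtree has 2 nodes {13, 17}, right has 0 { }.
        Root 17: left subtree has 1 node {13}, right has 0 { }.

35 31 16 23 34 7 33 24 28 39 17 13 18 5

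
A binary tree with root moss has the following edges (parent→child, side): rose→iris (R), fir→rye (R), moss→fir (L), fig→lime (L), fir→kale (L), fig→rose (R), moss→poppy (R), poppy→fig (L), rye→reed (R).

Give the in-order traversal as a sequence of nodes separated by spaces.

In-order visits the left subtree, then the node, then the right subtree.
At moss: go left to fir.
  At fir: go left to kale.
    kale is a leaf — visit kale.
  Visit fir.
  At fir: go right to rye.
    At rye: no left child.
    Visit rye.
    At rye: go right to reed.
      reed is a leaf — visit reed.
Visit moss.
At moss: go right to poppy.
  At poppy: go left to fig.
    At fig: go left to lime.
      lime is a leaf — visit lime.
    Visit fig.
    At fig: go right to rose.
      At rose: no left child.
      Visit rose.
      At rose: go right to iris.
        iris is a leaf — visit iris.
  Visit poppy.
  At poppy: no right child.

kale fir rye reed moss lime fig rose iris poppy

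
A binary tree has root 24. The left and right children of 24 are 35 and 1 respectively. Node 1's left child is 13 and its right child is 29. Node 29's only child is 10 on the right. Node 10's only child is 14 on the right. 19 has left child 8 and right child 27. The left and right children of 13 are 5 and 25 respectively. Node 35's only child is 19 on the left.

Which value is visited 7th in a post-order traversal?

Post-order visits the left subtree, then the right subtree, then the node.
At 24: go left to 35.
  At 35: go left to 19.
    At 19: go left to 8.
      8 is a leaf — visit 8.
    At 19: go right to 27.
      27 is a leaf — visit 27.
    Visit 19.
  At 35: no right child.
  Visit 35.
At 24: go right to 1.
  At 1: go left to 13.
    At 13: go left to 5.
      5 is a leaf — visit 5.
    At 13: go right to 25.
      25 is a leaf — visit 25.
    Visit 13.
  At 1: go right to 29.
    At 29: no left child.
    At 29: go right to 10.
      At 10: no left child.
      At 10: go right to 14.
        14 is a leaf — visit 14.
      Visit 10.
    Visit 29.
  Visit 1.
Visit 24.
Full post-order sequence: 8, 27, 19, 35, 5, 25, 13, 14, 10, 29, 1, 24.

13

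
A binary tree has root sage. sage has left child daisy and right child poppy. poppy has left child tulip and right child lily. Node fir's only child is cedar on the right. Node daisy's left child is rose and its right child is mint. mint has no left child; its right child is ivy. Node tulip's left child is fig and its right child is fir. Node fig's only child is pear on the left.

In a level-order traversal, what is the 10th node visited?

Level-order visits nodes level by level from the root, left to right within each level.
Level 0: sage
Level 1: daisy, poppy
Level 2: rose, mint, tulip, lily
Level 3: ivy, fig, fir
Level 4: pear, cedar
Full level-order sequence: sage, daisy, poppy, rose, mint, tulip, lily, ivy, fig, fir, pear, cedar.

fir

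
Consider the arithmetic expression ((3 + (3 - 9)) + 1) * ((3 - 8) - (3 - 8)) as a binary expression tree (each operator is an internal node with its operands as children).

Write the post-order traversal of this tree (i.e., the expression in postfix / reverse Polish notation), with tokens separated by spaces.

Post-order on an expression tree gives postfix notation: for each operator, emit left operand, right operand, then the operator.

3 3 9 - + 1 + 3 8 - 3 8 - - *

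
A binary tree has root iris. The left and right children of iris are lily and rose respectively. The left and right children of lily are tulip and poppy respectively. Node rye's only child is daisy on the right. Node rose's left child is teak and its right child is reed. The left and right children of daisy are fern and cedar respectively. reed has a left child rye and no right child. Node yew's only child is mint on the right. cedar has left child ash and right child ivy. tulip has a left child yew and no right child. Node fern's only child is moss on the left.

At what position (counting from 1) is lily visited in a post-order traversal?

Post-order visits the left subtree, then the right subtree, then the node.
At iris: go left to lily.
  At lily: go left to tulip.
    At tulip: go left to yew.
      At yew: no left child.
      At yew: go right to mint.
        mint is a leaf — visit mint.
      Visit yew.
    At tulip: no right child.
    Visit tulip.
  At lily: go right to poppy.
    poppy is a leaf — visit poppy.
  Visit lily.
At iris: go right to rose.
  At rose: go left to teak.
    teak is a leaf — visit teak.
  At rose: go right to reed.
    At reed: go left to rye.
      At rye: no left child.
      At rye: go right to daisy.
        At daisy: go left to fern.
          At fern: go left to moss.
            moss is a leaf — visit moss.
          At fern: no right child.
          Visit fern.
        At daisy: go right to cedar.
          At cedar: go left to ash.
            ash is a leaf — visit ash.
          At cedar: go right to ivy.
            ivy is a leaf — visit ivy.
          Visit cedar.
        Visit daisy.
      Visit rye.
    At reed: no right child.
    Visit reed.
  Visit rose.
Visit iris.
Full post-order sequence: mint, yew, tulip, poppy, lily, teak, moss, fern, ash, ivy, cedar, daisy, rye, reed, rose, iris.

5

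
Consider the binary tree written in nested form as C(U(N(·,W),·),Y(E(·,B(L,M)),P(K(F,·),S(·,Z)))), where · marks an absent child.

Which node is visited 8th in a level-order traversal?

B

Level-order visits nodes level by level from the root, left to right within each level.
Level 0: C
Level 1: U, Y
Level 2: N, E, P
Level 3: W, B, K, S
Level 4: L, M, F, Z
Full level-order sequence: C, U, Y, N, E, P, W, B, K, S, L, M, F, Z.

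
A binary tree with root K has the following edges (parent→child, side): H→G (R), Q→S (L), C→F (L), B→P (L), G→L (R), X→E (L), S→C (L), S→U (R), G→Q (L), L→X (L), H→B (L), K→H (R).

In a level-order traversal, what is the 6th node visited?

Level-order visits nodes level by level from the root, left to right within each level.
Level 0: K
Level 1: H
Level 2: B, G
Level 3: P, Q, L
Level 4: S, X
Level 5: C, U, E
Level 6: F
Full level-order sequence: K, H, B, G, P, Q, L, S, X, C, U, E, F.

Q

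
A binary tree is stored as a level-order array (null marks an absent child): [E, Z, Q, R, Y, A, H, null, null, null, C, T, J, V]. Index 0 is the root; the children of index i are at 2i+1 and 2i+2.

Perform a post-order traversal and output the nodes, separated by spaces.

R C Y Z T J A V H Q E

Post-order visits the left subtree, then the right subtree, then the node.
At E: go left to Z.
  At Z: go left to R.
    R is a leaf — visit R.
  At Z: go right to Y.
    At Y: no left child.
    At Y: go right to C.
      C is a leaf — visit C.
    Visit Y.
  Visit Z.
At E: go right to Q.
  At Q: go left to A.
    At A: go left to T.
      T is a leaf — visit T.
    At A: go right to J.
      J is a leaf — visit J.
    Visit A.
  At Q: go right to H.
    At H: go left to V.
      V is a leaf — visit V.
    At H: no right child.
    Visit H.
  Visit Q.
Visit E.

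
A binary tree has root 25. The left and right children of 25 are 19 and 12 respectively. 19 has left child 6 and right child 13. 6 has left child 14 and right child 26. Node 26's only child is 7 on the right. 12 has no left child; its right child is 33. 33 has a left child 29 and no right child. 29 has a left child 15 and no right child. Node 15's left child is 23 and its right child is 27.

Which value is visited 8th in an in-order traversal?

In-order visits the left subtree, then the node, then the right subtree.
At 25: go left to 19.
  At 19: go left to 6.
    At 6: go left to 14.
      14 is a leaf — visit 14.
    Visit 6.
    At 6: go right to 26.
      At 26: no left child.
      Visit 26.
      At 26: go right to 7.
        7 is a leaf — visit 7.
  Visit 19.
  At 19: go right to 13.
    13 is a leaf — visit 13.
Visit 25.
At 25: go right to 12.
  At 12: no left child.
  Visit 12.
  At 12: go right to 33.
    At 33: go left to 29.
      At 29: go left to 15.
        At 15: go left to 23.
          23 is a leaf — visit 23.
        Visit 15.
        At 15: go right to 27.
          27 is a leaf — visit 27.
      Visit 29.
      At 29: no right child.
    Visit 33.
    At 33: no right child.
Full in-order sequence: 14, 6, 26, 7, 19, 13, 25, 12, 23, 15, 27, 29, 33.

12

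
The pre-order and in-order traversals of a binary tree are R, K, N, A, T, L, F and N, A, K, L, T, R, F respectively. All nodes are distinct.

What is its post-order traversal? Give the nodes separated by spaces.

The first element of pre-order is the root; it splits in-order into left and right subtrees.
Root R: left subtree has 5 nodes {N, A, K, L, T}, right has 1 {F}.
  Root K: left subtree has 2 nodes {N, A}, right has 2 {L, T}.
    Root N: left subtree has 0 nodes { }, right has 1 {A}.
    Root T: left subtree has 1 node {L}, right has 0 { }.

A N L T K F R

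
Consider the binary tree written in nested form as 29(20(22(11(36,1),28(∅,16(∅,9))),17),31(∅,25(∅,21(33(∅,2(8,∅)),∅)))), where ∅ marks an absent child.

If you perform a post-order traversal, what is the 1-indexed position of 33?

12

Post-order visits the left subtree, then the right subtree, then the node.
At 29: go left to 20.
  At 20: go left to 22.
    At 22: go left to 11.
      At 11: go left to 36.
        36 is a leaf — visit 36.
      At 11: go right to 1.
        1 is a leaf — visit 1.
      Visit 11.
    At 22: go right to 28.
      At 28: no left child.
      At 28: go right to 16.
        At 16: no left child.
        At 16: go right to 9.
          9 is a leaf — visit 9.
        Visit 16.
      Visit 28.
    Visit 22.
  At 20: go right to 17.
    17 is a leaf — visit 17.
  Visit 20.
At 29: go right to 31.
  At 31: no left child.
  At 31: go right to 25.
    At 25: no left child.
    At 25: go right to 21.
      At 21: go left to 33.
        At 33: no left child.
        At 33: go right to 2.
          At 2: go left to 8.
            8 is a leaf — visit 8.
          At 2: no right child.
          Visit 2.
        Visit 33.
      At 21: no right child.
      Visit 21.
    Visit 25.
  Visit 31.
Visit 29.
Full post-order sequence: 36, 1, 11, 9, 16, 28, 22, 17, 20, 8, 2, 33, 21, 25, 31, 29.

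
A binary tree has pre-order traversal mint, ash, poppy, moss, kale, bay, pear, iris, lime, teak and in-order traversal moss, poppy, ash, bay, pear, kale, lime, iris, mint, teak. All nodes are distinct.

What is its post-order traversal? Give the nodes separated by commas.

moss, poppy, pear, bay, lime, iris, kale, ash, teak, mint

The first element of pre-order is the root; it splits in-order into left and right subtrees.
Root mint: left subtree has 8 nodes {moss, poppy, ash, bay, pear, kale, lime, iris}, right has 1 {teak}.
  Root ash: left subtree has 2 nodes {moss, poppy}, right has 5 {bay, pear, kale, lime, iris}.
    Root poppy: left subtree has 1 node {moss}, right has 0 { }.
    Root kale: left subtree has 2 nodes {bay, pear}, right has 2 {lime, iris}.
      Root bay: left subtree has 0 nodes { }, right has 1 {pear}.
      Root iris: left subtree has 1 node {lime}, right has 0 { }.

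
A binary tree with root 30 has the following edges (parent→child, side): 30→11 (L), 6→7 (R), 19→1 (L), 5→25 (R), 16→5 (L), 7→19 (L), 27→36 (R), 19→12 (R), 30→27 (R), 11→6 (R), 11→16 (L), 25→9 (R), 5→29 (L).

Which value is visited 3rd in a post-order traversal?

25

Post-order visits the left subtree, then the right subtree, then the node.
At 30: go left to 11.
  At 11: go left to 16.
    At 16: go left to 5.
      At 5: go left to 29.
        29 is a leaf — visit 29.
      At 5: go right to 25.
        At 25: no left child.
        At 25: go right to 9.
          9 is a leaf — visit 9.
        Visit 25.
      Visit 5.
    At 16: no right child.
    Visit 16.
  At 11: go right to 6.
    At 6: no left child.
    At 6: go right to 7.
      At 7: go left to 19.
        At 19: go left to 1.
          1 is a leaf — visit 1.
        At 19: go right to 12.
          12 is a leaf — visit 12.
        Visit 19.
      At 7: no right child.
      Visit 7.
    Visit 6.
  Visit 11.
At 30: go right to 27.
  At 27: no left child.
  At 27: go right to 36.
    36 is a leaf — visit 36.
  Visit 27.
Visit 30.
Full post-order sequence: 29, 9, 25, 5, 16, 1, 12, 19, 7, 6, 11, 36, 27, 30.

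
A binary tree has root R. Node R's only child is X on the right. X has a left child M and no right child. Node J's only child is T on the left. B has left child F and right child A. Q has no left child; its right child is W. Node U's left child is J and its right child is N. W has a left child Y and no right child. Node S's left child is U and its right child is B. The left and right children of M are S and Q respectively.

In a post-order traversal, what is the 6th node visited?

Post-order visits the left subtree, then the right subtree, then the node.
At R: no left child.
At R: go right to X.
  At X: go left to M.
    At M: go left to S.
      At S: go left to U.
        At U: go left to J.
          At J: go left to T.
            T is a leaf — visit T.
          At J: no right child.
          Visit J.
        At U: go right to N.
          N is a leaf — visit N.
        Visit U.
      At S: go right to B.
        At B: go left to F.
          F is a leaf — visit F.
        At B: go right to A.
          A is a leaf — visit A.
        Visit B.
      Visit S.
    At M: go right to Q.
      At Q: no left child.
      At Q: go right to W.
        At W: go left to Y.
          Y is a leaf — visit Y.
        At W: no right child.
        Visit W.
      Visit Q.
    Visit M.
  At X: no right child.
  Visit X.
Visit R.
Full post-order sequence: T, J, N, U, F, A, B, S, Y, W, Q, M, X, R.

A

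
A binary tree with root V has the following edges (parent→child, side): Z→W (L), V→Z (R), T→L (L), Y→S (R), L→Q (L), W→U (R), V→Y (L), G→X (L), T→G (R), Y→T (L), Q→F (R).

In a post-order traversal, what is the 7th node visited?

Post-order visits the left subtree, then the right subtree, then the node.
At V: go left to Y.
  At Y: go left to T.
    At T: go left to L.
      At L: go left to Q.
        At Q: no left child.
        At Q: go right to F.
          F is a leaf — visit F.
        Visit Q.
      At L: no right child.
      Visit L.
    At T: go right to G.
      At G: go left to X.
        X is a leaf — visit X.
      At G: no right child.
      Visit G.
    Visit T.
  At Y: go right to S.
    S is a leaf — visit S.
  Visit Y.
At V: go right to Z.
  At Z: go left to W.
    At W: no left child.
    At W: go right to U.
      U is a leaf — visit U.
    Visit W.
  At Z: no right child.
  Visit Z.
Visit V.
Full post-order sequence: F, Q, L, X, G, T, S, Y, U, W, Z, V.

S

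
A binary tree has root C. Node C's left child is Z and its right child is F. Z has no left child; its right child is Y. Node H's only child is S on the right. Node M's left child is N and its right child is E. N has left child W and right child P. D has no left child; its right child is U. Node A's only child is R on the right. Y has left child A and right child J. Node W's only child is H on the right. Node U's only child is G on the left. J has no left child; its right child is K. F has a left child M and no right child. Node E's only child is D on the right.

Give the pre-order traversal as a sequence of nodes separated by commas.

C, Z, Y, A, R, J, K, F, M, N, W, H, S, P, E, D, U, G

Pre-order visits the node, then its left subtree, then its right subtree.
Visit C.
At C: go left to Z.
  Visit Z.
  At Z: no left child.
  At Z: go right to Y.
    Visit Y.
    At Y: go left to A.
      Visit A.
      At A: no left child.
      At A: go right to R.
        R is a leaf — visit R.
    At Y: go right to J.
      Visit J.
      At J: no left child.
      At J: go right to K.
        K is a leaf — visit K.
At C: go right to F.
  Visit F.
  At F: go left to M.
    Visit M.
    At M: go left to N.
      Visit N.
      At N: go left to W.
        Visit W.
        At W: no left child.
        At W: go right to H.
          Visit H.
          At H: no left child.
          At H: go right to S.
            S is a leaf — visit S.
      At N: go right to P.
        P is a leaf — visit P.
    At M: go right to E.
      Visit E.
      At E: no left child.
      At E: go right to D.
        Visit D.
        At D: no left child.
        At D: go right to U.
          Visit U.
          At U: go left to G.
            G is a leaf — visit G.
          At U: no right child.
  At F: no right child.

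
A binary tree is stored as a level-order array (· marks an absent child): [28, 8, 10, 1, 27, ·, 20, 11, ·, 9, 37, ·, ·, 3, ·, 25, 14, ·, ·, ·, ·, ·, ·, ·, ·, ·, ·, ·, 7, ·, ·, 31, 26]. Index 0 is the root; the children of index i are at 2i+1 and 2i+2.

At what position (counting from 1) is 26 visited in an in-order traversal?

3

In-order visits the left subtree, then the node, then the right subtree.
At 28: go left to 8.
  At 8: go left to 1.
    At 1: go left to 11.
      At 11: go left to 25.
        At 25: go left to 31.
          31 is a leaf — visit 31.
        Visit 25.
        At 25: go right to 26.
          26 is a leaf — visit 26.
      Visit 11.
      At 11: go right to 14.
        14 is a leaf — visit 14.
    Visit 1.
    At 1: no right child.
  Visit 8.
  At 8: go right to 27.
    At 27: go left to 9.
      9 is a leaf — visit 9.
    Visit 27.
    At 27: go right to 37.
      37 is a leaf — visit 37.
Visit 28.
At 28: go right to 10.
  At 10: no left child.
  Visit 10.
  At 10: go right to 20.
    At 20: go left to 3.
      At 3: no left child.
      Visit 3.
      At 3: go right to 7.
        7 is a leaf — visit 7.
    Visit 20.
    At 20: no right child.
Full in-order sequence: 31, 25, 26, 11, 14, 1, 8, 9, 27, 37, 28, 10, 3, 7, 20.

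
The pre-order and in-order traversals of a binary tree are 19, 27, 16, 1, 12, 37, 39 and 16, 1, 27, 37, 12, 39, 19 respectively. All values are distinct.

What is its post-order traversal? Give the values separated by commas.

The first element of pre-order is the root; it splits in-order into left and right subtrees.
Root 19: left subtree has 6 nodes {16, 1, 27, 37, 12, 39}, right has 0 { }.
  Root 27: left subtree has 2 nodes {16, 1}, right has 3 {37, 12, 39}.
    Root 16: left subtree has 0 nodes { }, right has 1 {1}.
    Root 12: left subtree has 1 node {37}, right has 1 {39}.

1, 16, 37, 39, 12, 27, 19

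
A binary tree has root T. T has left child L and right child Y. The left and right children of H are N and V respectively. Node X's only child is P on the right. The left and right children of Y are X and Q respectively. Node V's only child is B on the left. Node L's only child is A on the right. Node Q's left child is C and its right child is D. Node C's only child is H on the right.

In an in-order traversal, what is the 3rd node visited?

In-order visits the left subtree, then the node, then the right subtree.
At T: go left to L.
  At L: no left child.
  Visit L.
  At L: go right to A.
    A is a leaf — visit A.
Visit T.
At T: go right to Y.
  At Y: go left to X.
    At X: no left child.
    Visit X.
    At X: go right to P.
      P is a leaf — visit P.
  Visit Y.
  At Y: go right to Q.
    At Q: go left to C.
      At C: no left child.
      Visit C.
      At C: go right to H.
        At H: go left to N.
          N is a leaf — visit N.
        Visit H.
        At H: go right to V.
          At V: go left to B.
            B is a leaf — visit B.
          Visit V.
          At V: no right child.
    Visit Q.
    At Q: go right to D.
      D is a leaf — visit D.
Full in-order sequence: L, A, T, X, P, Y, C, N, H, B, V, Q, D.

T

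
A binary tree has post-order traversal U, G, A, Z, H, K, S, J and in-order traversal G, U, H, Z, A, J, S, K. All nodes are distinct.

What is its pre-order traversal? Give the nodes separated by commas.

The last element of post-order is the root; it splits in-order into left and right subtrees.
Root J: left subtree has 5 nodes {G, U, H, Z, A}, right has 2 {S, K}.
  Root H: left subtree has 2 nodes {G, U}, right has 2 {Z, A}.
    Root G: left subtree has 0 nodes { }, right has 1 {U}.
    Root Z: left subtree has 0 nodes { }, right has 1 {A}.
  Root S: left subtree has 0 nodes { }, right has 1 {K}.

J, H, G, U, Z, A, S, K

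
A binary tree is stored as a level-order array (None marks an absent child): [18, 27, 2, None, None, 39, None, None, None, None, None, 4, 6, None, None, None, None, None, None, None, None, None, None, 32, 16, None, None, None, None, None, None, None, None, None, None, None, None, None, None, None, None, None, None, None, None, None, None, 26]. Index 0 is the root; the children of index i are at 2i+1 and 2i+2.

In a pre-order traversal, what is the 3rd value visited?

Pre-order visits the node, then its left subtree, then its right subtree.
Visit 18.
At 18: go left to 27.
  27 is a leaf — visit 27.
At 18: go right to 2.
  Visit 2.
  At 2: go left to 39.
    Visit 39.
    At 39: go left to 4.
      Visit 4.
      At 4: go left to 32.
        Visit 32.
        At 32: go left to 26.
          26 is a leaf — visit 26.
        At 32: no right child.
      At 4: go right to 16.
        16 is a leaf — visit 16.
    At 39: go right to 6.
      6 is a leaf — visit 6.
  At 2: no right child.
Full pre-order sequence: 18, 27, 2, 39, 4, 32, 26, 16, 6.

2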